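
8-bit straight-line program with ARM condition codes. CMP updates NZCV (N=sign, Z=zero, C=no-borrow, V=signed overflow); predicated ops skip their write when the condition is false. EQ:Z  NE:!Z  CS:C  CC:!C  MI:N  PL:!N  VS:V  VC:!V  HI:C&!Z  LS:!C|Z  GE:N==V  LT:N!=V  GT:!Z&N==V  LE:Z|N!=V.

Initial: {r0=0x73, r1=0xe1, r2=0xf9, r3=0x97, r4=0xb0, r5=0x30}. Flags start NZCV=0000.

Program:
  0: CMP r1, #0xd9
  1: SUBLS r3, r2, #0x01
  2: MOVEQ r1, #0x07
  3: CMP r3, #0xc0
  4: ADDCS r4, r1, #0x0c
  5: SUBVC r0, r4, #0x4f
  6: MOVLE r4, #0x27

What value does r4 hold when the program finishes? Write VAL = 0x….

0: ✓ CMP  NZCV=0010
1: · SUBLS
2: · MOVEQ
3: ✓ CMP  NZCV=1000
4: · ADDCS
5: ✓ SUBVC  r0←0x61
6: ✓ MOVLE  r4←0x27

VAL = 0x27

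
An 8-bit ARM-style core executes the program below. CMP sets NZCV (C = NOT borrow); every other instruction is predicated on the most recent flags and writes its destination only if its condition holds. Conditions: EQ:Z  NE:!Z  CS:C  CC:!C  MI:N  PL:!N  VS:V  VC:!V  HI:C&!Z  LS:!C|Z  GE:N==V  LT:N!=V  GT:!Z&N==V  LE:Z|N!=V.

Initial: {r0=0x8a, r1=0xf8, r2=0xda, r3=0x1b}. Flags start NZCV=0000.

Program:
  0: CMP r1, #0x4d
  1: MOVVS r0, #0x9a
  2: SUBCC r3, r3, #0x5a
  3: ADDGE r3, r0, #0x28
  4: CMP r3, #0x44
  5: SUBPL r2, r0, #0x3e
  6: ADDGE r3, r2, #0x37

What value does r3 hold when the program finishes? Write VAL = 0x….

VAL = 0x1b

0: ✓ CMP  NZCV=1010
1: · MOVVS
2: · SUBCC
3: · ADDGE
4: ✓ CMP  NZCV=1000
5: · SUBPL
6: · ADDGE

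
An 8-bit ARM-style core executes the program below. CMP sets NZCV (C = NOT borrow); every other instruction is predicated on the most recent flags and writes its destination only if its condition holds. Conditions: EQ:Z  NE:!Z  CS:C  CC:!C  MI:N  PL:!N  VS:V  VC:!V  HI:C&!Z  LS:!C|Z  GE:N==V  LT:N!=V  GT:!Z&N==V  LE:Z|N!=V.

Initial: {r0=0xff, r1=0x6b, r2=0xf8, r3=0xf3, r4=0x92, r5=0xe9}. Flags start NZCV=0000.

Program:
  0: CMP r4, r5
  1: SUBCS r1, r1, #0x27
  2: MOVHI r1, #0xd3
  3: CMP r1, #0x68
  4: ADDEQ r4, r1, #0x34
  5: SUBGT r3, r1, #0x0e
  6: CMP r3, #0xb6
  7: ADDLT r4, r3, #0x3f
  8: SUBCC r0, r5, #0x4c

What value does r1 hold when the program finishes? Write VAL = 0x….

[0] flags=1000 → (cmp)
[1] flags=1000 CS?F → skip
[2] flags=1000 HI?F → skip
[3] flags=0010 → (cmp)
[4] flags=0010 EQ?F → skip
[5] flags=0010 GT?T → r3=0x5d
[6] flags=1001 → (cmp)
[7] flags=1001 LT?F → skip
[8] flags=1001 CC?T → r0=0x9d

VAL = 0x6b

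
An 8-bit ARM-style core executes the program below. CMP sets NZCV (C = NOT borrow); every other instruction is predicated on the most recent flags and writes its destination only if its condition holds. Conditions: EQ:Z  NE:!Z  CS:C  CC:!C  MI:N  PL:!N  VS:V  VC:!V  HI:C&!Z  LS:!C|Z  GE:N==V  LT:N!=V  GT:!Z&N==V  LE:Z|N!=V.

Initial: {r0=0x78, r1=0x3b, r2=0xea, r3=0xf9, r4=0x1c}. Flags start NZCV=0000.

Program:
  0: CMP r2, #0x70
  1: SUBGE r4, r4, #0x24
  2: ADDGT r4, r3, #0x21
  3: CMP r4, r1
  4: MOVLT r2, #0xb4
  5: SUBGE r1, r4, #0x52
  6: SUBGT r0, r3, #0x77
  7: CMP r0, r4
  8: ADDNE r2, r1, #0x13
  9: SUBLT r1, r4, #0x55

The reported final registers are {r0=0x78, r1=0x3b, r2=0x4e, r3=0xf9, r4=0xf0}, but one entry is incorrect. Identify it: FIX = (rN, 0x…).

[0] flags=0011 → (cmp)
[1] flags=0011 GE?F → skip
[2] flags=0011 GT?F → skip
[3] flags=1000 → (cmp)
[4] flags=1000 LT?T → r2=0xb4
[5] flags=1000 GE?F → skip
[6] flags=1000 GT?F → skip
[7] flags=0010 → (cmp)
[8] flags=0010 NE?T → r2=0x4e
[9] flags=0010 LT?F → skip

FIX = (r4, 0x1c)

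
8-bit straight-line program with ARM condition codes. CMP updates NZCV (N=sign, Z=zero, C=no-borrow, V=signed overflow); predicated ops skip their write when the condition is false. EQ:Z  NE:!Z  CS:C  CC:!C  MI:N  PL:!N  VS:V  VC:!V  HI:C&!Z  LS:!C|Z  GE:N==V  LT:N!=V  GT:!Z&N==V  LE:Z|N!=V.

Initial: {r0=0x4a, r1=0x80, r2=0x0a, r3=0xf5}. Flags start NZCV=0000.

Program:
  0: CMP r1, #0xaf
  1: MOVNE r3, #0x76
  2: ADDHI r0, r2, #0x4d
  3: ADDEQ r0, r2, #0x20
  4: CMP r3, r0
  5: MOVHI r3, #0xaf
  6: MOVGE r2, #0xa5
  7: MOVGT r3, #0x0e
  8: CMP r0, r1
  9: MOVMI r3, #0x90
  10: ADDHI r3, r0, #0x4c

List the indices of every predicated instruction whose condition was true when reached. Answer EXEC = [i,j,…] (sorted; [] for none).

0: ✓ CMP  NZCV=1000
1: ✓ MOVNE  r3←0x76
2: · ADDHI
3: · ADDEQ
4: ✓ CMP  NZCV=0010
5: ✓ MOVHI  r3←0xaf
6: ✓ MOVGE  r2←0xa5
7: ✓ MOVGT  r3←0x0e
8: ✓ CMP  NZCV=1001
9: ✓ MOVMI  r3←0x90
10: · ADDHI

EXEC = [1,5,6,7,9]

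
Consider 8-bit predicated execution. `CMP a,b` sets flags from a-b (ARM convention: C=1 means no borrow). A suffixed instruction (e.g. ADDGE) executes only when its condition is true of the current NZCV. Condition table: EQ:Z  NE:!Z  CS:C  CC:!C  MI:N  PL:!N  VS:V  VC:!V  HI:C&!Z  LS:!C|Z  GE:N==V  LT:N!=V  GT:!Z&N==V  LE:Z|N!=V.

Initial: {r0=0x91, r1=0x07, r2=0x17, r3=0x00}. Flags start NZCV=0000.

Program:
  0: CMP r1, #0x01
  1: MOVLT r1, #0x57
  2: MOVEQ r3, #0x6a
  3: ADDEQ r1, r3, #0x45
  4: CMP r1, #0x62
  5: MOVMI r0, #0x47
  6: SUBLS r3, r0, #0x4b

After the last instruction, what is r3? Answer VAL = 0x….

[0] flags=0010 → (cmp)
[1] flags=0010 LT?F → skip
[2] flags=0010 EQ?F → skip
[3] flags=0010 EQ?F → skip
[4] flags=1000 → (cmp)
[5] flags=1000 MI?T → r0=0x47
[6] flags=1000 LS?T → r3=0xfc

VAL = 0xfc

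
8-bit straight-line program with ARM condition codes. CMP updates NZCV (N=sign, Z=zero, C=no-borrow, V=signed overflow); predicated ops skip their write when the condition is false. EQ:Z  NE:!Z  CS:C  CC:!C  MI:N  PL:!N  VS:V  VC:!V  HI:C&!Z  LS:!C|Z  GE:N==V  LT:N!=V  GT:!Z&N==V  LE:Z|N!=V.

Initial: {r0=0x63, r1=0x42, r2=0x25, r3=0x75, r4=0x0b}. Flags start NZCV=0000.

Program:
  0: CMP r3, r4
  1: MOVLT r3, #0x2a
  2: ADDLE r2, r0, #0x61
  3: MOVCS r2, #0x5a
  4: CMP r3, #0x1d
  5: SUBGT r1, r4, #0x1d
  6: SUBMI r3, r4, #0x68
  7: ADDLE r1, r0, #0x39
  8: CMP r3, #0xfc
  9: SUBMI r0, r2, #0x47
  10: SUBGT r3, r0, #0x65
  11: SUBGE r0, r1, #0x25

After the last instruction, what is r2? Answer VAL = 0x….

VAL = 0x5a

0: ✓ CMP  NZCV=0010
1: · MOVLT
2: · ADDLE
3: ✓ MOVCS  r2←0x5a
4: ✓ CMP  NZCV=0010
5: ✓ SUBGT  r1←0xee
6: · SUBMI
7: · ADDLE
8: ✓ CMP  NZCV=0000
9: · SUBMI
10: ✓ SUBGT  r3←0xfe
11: ✓ SUBGE  r0←0xc9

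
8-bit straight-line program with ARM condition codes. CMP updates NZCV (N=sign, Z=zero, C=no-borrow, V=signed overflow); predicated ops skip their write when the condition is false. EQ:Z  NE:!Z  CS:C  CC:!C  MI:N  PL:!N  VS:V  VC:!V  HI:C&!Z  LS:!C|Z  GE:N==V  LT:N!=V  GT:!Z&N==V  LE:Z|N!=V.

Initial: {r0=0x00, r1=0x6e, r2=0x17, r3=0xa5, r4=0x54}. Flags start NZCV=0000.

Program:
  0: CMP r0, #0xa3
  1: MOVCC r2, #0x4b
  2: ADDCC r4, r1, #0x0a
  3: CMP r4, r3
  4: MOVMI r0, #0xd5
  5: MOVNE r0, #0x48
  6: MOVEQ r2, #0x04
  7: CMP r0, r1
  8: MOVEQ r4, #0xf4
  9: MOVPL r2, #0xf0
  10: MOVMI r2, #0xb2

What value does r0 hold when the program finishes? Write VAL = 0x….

VAL = 0x48

[0] flags=0000 → (cmp)
[1] flags=0000 CC?T → r2=0x4b
[2] flags=0000 CC?T → r4=0x78
[3] flags=1001 → (cmp)
[4] flags=1001 MI?T → r0=0xd5
[5] flags=1001 NE?T → r0=0x48
[6] flags=1001 EQ?F → skip
[7] flags=1000 → (cmp)
[8] flags=1000 EQ?F → skip
[9] flags=1000 PL?F → skip
[10] flags=1000 MI?T → r2=0xb2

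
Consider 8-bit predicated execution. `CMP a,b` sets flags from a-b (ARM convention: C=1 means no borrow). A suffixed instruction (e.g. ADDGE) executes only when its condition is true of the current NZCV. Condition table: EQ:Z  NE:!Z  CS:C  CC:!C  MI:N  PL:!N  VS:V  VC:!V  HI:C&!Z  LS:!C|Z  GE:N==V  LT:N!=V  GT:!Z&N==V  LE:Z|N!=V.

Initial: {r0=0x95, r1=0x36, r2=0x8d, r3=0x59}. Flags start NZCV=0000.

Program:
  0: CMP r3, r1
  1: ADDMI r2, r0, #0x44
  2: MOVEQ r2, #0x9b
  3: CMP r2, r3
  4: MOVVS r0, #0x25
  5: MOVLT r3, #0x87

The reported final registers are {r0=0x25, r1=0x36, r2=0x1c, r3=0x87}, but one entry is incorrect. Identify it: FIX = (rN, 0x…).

FIX = (r2, 0x8d)

0: ✓ CMP  NZCV=0010
1: · ADDMI
2: · MOVEQ
3: ✓ CMP  NZCV=0011
4: ✓ MOVVS  r0←0x25
5: ✓ MOVLT  r3←0x87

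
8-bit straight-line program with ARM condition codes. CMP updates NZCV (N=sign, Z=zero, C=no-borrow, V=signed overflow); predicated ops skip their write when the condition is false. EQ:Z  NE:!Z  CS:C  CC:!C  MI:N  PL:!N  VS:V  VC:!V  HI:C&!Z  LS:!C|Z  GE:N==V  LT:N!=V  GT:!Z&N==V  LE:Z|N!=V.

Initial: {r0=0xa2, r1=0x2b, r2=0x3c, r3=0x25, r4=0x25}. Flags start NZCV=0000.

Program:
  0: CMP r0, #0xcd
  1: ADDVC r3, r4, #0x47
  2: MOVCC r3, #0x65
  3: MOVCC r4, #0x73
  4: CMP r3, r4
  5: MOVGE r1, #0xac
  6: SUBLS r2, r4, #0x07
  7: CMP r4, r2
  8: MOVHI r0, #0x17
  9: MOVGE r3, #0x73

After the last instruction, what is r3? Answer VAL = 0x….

VAL = 0x73

0: ✓ CMP  NZCV=1000
1: ✓ ADDVC  r3←0x6c
2: ✓ MOVCC  r3←0x65
3: ✓ MOVCC  r4←0x73
4: ✓ CMP  NZCV=1000
5: · MOVGE
6: ✓ SUBLS  r2←0x6c
7: ✓ CMP  NZCV=0010
8: ✓ MOVHI  r0←0x17
9: ✓ MOVGE  r3←0x73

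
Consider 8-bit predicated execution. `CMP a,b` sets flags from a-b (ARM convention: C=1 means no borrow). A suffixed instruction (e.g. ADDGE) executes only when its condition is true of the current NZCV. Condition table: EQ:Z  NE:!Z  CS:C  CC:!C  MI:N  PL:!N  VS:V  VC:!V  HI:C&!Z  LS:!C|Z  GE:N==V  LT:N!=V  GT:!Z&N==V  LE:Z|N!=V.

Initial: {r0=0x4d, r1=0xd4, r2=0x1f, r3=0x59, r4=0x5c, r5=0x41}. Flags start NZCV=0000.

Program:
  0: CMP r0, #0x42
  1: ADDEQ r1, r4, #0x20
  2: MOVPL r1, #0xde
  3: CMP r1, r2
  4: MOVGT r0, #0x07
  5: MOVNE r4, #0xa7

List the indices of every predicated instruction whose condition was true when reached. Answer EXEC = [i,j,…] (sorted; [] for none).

0: ✓ CMP  NZCV=0010
1: · ADDEQ
2: ✓ MOVPL  r1←0xde
3: ✓ CMP  NZCV=1010
4: · MOVGT
5: ✓ MOVNE  r4←0xa7

EXEC = [2,5]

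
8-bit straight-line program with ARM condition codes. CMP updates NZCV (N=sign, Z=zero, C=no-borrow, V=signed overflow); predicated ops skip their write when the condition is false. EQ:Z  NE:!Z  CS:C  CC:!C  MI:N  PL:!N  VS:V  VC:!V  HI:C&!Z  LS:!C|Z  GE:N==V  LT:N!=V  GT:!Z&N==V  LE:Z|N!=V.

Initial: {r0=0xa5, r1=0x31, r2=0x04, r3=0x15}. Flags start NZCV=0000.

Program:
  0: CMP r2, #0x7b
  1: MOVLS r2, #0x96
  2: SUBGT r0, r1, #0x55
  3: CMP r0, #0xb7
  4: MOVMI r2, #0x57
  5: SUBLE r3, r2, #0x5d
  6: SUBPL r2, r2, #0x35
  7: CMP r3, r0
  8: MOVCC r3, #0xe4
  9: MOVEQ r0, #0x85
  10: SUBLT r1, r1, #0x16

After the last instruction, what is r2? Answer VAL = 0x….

VAL = 0x57

[0] flags=1000 → (cmp)
[1] flags=1000 LS?T → r2=0x96
[2] flags=1000 GT?F → skip
[3] flags=1000 → (cmp)
[4] flags=1000 MI?T → r2=0x57
[5] flags=1000 LE?T → r3=0xfa
[6] flags=1000 PL?F → skip
[7] flags=0010 → (cmp)
[8] flags=0010 CC?F → skip
[9] flags=0010 EQ?F → skip
[10] flags=0010 LT?F → skip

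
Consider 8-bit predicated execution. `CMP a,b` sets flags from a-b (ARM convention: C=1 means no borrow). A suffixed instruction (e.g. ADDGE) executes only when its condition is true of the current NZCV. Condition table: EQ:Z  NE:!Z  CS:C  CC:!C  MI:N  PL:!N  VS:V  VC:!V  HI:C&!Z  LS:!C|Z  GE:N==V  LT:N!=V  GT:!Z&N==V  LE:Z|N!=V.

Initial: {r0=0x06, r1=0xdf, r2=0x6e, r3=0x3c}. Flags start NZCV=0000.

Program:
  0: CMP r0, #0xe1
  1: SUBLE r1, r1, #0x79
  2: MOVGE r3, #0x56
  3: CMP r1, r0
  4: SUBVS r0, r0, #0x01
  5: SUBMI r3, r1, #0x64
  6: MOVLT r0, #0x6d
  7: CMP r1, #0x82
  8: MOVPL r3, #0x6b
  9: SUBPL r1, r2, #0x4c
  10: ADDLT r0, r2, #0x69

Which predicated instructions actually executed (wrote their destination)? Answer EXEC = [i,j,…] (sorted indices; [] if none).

0: ✓ CMP  NZCV=0000
1: · SUBLE
2: ✓ MOVGE  r3←0x56
3: ✓ CMP  NZCV=1010
4: · SUBVS
5: ✓ SUBMI  r3←0x7b
6: ✓ MOVLT  r0←0x6d
7: ✓ CMP  NZCV=0010
8: ✓ MOVPL  r3←0x6b
9: ✓ SUBPL  r1←0x22
10: · ADDLT

EXEC = [2,5,6,8,9]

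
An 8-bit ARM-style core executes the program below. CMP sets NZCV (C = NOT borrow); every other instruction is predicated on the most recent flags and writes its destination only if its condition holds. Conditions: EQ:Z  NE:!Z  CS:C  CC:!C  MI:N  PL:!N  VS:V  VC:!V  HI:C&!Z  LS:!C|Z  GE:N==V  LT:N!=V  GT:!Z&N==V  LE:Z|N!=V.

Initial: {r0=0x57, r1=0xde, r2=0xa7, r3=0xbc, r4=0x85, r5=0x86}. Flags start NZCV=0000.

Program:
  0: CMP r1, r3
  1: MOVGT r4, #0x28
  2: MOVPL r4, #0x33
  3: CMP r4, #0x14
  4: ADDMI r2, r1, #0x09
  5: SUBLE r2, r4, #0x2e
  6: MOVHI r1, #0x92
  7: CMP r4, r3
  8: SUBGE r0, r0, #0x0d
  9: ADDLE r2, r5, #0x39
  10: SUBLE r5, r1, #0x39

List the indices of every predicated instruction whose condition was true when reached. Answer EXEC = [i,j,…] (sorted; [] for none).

0: ✓ CMP  NZCV=0010
1: ✓ MOVGT  r4←0x28
2: ✓ MOVPL  r4←0x33
3: ✓ CMP  NZCV=0010
4: · ADDMI
5: · SUBLE
6: ✓ MOVHI  r1←0x92
7: ✓ CMP  NZCV=0000
8: ✓ SUBGE  r0←0x4a
9: · ADDLE
10: · SUBLE

EXEC = [1,2,6,8]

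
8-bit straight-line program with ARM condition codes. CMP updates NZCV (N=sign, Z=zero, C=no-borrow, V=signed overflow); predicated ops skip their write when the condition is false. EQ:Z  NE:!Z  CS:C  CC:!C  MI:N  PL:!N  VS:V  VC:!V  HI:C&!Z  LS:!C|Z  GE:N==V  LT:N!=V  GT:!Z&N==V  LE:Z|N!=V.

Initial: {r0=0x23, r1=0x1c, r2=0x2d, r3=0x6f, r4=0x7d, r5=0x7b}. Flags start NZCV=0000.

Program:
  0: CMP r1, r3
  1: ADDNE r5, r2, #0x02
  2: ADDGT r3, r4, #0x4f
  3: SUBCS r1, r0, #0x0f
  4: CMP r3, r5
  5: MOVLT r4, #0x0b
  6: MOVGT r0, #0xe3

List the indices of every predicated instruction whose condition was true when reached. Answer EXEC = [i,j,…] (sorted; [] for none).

[0] flags=1000 → (cmp)
[1] flags=1000 NE?T → r5=0x2f
[2] flags=1000 GT?F → skip
[3] flags=1000 CS?F → skip
[4] flags=0010 → (cmp)
[5] flags=0010 LT?F → skip
[6] flags=0010 GT?T → r0=0xe3

EXEC = [1,6]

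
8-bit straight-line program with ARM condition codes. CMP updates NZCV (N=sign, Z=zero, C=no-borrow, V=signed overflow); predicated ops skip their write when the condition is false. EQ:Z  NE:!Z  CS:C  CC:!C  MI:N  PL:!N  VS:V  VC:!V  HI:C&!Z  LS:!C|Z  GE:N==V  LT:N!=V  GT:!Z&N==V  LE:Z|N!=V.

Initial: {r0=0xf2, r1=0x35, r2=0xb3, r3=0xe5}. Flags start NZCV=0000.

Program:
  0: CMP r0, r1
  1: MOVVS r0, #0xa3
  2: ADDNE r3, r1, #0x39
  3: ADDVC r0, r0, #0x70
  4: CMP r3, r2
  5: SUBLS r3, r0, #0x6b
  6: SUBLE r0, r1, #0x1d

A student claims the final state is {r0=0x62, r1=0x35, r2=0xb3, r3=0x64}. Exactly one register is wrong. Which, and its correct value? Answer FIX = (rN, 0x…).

[0] flags=1010 → (cmp)
[1] flags=1010 VS?F → skip
[2] flags=1010 NE?T → r3=0x6e
[3] flags=1010 VC?T → r0=0x62
[4] flags=1001 → (cmp)
[5] flags=1001 LS?T → r3=0xf7
[6] flags=1001 LE?F → skip

FIX = (r3, 0xf7)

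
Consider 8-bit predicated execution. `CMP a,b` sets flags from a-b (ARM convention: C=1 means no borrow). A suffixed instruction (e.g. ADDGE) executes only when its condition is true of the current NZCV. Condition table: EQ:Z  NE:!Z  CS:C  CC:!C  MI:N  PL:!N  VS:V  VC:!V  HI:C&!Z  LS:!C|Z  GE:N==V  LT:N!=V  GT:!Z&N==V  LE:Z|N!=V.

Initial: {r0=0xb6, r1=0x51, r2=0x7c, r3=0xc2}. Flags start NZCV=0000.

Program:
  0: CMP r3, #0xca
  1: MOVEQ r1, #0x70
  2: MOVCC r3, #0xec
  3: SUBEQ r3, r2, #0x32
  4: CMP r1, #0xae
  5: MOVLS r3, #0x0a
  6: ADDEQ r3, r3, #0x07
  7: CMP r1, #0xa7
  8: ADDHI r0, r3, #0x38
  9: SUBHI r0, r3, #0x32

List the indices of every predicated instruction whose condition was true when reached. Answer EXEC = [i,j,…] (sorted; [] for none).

EXEC = [2,5]

[0] flags=1000 → (cmp)
[1] flags=1000 EQ?F → skip
[2] flags=1000 CC?T → r3=0xec
[3] flags=1000 EQ?F → skip
[4] flags=1001 → (cmp)
[5] flags=1001 LS?T → r3=0x0a
[6] flags=1001 EQ?F → skip
[7] flags=1001 → (cmp)
[8] flags=1001 HI?F → skip
[9] flags=1001 HI?F → skip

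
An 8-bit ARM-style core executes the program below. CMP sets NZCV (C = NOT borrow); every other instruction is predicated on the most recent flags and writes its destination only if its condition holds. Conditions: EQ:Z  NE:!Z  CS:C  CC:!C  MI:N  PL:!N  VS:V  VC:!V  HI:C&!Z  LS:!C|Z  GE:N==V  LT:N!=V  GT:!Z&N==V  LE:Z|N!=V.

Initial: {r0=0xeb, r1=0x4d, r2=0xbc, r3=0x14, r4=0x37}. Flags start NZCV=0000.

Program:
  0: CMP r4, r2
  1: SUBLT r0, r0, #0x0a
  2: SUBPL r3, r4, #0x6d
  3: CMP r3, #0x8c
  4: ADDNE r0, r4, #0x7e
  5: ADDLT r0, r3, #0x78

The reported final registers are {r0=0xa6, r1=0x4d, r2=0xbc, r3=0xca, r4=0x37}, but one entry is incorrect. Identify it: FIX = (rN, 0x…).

FIX = (r0, 0xb5)

[0] flags=0000 → (cmp)
[1] flags=0000 LT?F → skip
[2] flags=0000 PL?T → r3=0xca
[3] flags=0010 → (cmp)
[4] flags=0010 NE?T → r0=0xb5
[5] flags=0010 LT?F → skip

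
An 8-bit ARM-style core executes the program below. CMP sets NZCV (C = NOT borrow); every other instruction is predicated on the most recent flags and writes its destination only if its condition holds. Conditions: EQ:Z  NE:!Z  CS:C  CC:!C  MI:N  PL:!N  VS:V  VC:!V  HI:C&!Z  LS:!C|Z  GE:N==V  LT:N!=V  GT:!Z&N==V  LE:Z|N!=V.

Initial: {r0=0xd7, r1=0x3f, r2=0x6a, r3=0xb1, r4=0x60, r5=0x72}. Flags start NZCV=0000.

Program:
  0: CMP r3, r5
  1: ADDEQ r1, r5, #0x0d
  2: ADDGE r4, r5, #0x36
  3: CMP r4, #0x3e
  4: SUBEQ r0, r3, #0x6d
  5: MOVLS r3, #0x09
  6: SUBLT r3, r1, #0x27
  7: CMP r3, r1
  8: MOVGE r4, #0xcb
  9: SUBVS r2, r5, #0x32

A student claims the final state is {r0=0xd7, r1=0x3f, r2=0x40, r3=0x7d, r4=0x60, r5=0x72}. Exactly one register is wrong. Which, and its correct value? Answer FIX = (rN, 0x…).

[0] flags=0011 → (cmp)
[1] flags=0011 EQ?F → skip
[2] flags=0011 GE?F → skip
[3] flags=0010 → (cmp)
[4] flags=0010 EQ?F → skip
[5] flags=0010 LS?F → skip
[6] flags=0010 LT?F → skip
[7] flags=0011 → (cmp)
[8] flags=0011 GE?F → skip
[9] flags=0011 VS?T → r2=0x40

FIX = (r3, 0xb1)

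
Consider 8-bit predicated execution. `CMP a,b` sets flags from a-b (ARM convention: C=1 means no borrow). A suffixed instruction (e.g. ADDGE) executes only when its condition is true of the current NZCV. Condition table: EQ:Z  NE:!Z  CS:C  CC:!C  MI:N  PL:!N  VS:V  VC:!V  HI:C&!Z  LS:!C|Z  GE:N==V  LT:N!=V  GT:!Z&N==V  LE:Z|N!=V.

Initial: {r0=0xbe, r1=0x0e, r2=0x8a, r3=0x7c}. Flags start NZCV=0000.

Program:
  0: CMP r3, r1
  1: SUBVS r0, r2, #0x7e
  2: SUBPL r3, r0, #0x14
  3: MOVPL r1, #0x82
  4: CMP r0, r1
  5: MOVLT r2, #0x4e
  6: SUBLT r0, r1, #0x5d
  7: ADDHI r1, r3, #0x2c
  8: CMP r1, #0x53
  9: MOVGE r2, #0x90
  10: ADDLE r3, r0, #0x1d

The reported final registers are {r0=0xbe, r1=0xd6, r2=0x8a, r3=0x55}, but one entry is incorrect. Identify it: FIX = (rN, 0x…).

[0] flags=0010 → (cmp)
[1] flags=0010 VS?F → skip
[2] flags=0010 PL?T → r3=0xaa
[3] flags=0010 PL?T → r1=0x82
[4] flags=0010 → (cmp)
[5] flags=0010 LT?F → skip
[6] flags=0010 LT?F → skip
[7] flags=0010 HI?T → r1=0xd6
[8] flags=1010 → (cmp)
[9] flags=1010 GE?F → skip
[10] flags=1010 LE?T → r3=0xdb

FIX = (r3, 0xdb)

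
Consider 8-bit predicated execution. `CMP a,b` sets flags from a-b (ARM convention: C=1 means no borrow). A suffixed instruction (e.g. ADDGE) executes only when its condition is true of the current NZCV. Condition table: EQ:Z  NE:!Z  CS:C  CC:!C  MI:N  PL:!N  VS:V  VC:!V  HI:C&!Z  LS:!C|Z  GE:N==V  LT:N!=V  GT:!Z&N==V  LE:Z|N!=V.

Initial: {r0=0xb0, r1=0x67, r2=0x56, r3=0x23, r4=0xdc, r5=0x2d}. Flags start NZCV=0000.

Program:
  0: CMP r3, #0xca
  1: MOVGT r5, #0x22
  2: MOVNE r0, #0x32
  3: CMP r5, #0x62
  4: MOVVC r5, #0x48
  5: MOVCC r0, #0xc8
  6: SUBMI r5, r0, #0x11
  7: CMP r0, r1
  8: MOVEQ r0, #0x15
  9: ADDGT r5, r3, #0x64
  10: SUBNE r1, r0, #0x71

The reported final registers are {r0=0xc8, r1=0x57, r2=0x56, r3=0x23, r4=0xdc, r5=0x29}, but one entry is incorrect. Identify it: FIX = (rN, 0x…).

FIX = (r5, 0xb7)

0: ✓ CMP  NZCV=0000
1: ✓ MOVGT  r5←0x22
2: ✓ MOVNE  r0←0x32
3: ✓ CMP  NZCV=1000
4: ✓ MOVVC  r5←0x48
5: ✓ MOVCC  r0←0xc8
6: ✓ SUBMI  r5←0xb7
7: ✓ CMP  NZCV=0011
8: · MOVEQ
9: · ADDGT
10: ✓ SUBNE  r1←0x57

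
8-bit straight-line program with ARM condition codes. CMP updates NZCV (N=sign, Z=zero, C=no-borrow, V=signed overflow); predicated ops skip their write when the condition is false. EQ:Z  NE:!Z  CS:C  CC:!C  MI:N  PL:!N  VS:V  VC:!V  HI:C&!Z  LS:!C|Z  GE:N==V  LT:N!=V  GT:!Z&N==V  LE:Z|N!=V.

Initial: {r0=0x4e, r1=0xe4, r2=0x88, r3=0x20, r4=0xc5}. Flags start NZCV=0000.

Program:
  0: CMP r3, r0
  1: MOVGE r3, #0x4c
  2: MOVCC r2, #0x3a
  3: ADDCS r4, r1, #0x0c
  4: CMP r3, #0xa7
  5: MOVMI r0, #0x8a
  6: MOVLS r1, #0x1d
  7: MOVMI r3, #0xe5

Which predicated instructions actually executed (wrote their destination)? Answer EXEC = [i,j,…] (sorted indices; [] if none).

0: ✓ CMP  NZCV=1000
1: · MOVGE
2: ✓ MOVCC  r2←0x3a
3: · ADDCS
4: ✓ CMP  NZCV=0000
5: · MOVMI
6: ✓ MOVLS  r1←0x1d
7: · MOVMI

EXEC = [2,6]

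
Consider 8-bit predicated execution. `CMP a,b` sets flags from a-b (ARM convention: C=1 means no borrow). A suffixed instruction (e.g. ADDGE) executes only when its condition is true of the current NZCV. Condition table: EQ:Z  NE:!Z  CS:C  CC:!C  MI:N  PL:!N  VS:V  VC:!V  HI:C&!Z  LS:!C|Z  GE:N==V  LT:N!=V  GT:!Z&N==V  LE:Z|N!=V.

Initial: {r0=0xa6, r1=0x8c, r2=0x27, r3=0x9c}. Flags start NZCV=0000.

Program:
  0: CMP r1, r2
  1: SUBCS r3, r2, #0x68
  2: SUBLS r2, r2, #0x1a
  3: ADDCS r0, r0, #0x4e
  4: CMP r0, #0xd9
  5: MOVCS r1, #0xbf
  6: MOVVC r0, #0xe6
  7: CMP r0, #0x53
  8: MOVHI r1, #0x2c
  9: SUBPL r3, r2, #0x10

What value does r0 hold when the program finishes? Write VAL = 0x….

VAL = 0xe6

0: ✓ CMP  NZCV=0011
1: ✓ SUBCS  r3←0xbf
2: · SUBLS
3: ✓ ADDCS  r0←0xf4
4: ✓ CMP  NZCV=0010
5: ✓ MOVCS  r1←0xbf
6: ✓ MOVVC  r0←0xe6
7: ✓ CMP  NZCV=1010
8: ✓ MOVHI  r1←0x2c
9: · SUBPL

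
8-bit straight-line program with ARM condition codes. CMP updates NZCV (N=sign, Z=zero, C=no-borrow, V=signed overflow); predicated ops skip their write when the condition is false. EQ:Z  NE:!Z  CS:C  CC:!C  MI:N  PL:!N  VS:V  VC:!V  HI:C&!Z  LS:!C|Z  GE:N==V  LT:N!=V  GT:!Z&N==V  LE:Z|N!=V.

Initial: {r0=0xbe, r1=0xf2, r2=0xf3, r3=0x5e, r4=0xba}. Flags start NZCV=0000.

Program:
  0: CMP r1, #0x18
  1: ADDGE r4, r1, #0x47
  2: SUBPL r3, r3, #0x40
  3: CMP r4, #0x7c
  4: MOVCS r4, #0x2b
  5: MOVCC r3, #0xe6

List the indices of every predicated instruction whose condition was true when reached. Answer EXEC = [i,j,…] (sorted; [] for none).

[0] flags=1010 → (cmp)
[1] flags=1010 GE?F → skip
[2] flags=1010 PL?F → skip
[3] flags=0011 → (cmp)
[4] flags=0011 CS?T → r4=0x2b
[5] flags=0011 CC?F → skip

EXEC = [4]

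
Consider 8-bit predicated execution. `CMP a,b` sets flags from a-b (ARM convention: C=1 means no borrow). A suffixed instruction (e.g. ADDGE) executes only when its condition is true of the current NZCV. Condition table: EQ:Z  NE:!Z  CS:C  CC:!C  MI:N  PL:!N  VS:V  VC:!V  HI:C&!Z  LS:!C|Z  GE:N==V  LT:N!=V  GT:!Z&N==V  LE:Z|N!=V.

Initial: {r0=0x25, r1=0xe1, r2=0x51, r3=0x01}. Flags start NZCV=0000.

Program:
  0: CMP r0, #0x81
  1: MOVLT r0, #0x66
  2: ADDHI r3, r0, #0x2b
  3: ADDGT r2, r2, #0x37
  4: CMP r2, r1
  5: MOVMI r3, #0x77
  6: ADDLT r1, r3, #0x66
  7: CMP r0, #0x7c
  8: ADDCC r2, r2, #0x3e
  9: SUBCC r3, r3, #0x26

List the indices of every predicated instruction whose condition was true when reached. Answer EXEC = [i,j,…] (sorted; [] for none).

EXEC = [3,5,6,8,9]

[0] flags=1001 → (cmp)
[1] flags=1001 LT?F → skip
[2] flags=1001 HI?F → skip
[3] flags=1001 GT?T → r2=0x88
[4] flags=1000 → (cmp)
[5] flags=1000 MI?T → r3=0x77
[6] flags=1000 LT?T → r1=0xdd
[7] flags=1000 → (cmp)
[8] flags=1000 CC?T → r2=0xc6
[9] flags=1000 CC?T → r3=0x51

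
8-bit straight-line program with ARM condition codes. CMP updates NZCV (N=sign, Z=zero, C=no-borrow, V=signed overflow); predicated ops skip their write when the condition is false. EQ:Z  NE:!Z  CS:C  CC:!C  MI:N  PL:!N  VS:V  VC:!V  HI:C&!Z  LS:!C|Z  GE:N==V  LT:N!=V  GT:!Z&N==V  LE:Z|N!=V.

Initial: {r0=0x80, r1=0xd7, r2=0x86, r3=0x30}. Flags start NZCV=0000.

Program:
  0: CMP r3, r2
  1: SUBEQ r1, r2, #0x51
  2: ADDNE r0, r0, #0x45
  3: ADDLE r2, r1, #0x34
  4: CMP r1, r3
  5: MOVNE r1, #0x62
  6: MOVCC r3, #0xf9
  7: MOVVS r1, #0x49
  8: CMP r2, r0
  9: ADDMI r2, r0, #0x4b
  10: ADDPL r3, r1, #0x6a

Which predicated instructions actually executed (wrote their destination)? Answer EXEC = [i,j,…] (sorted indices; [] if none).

[0] flags=1001 → (cmp)
[1] flags=1001 EQ?F → skip
[2] flags=1001 NE?T → r0=0xc5
[3] flags=1001 LE?F → skip
[4] flags=1010 → (cmp)
[5] flags=1010 NE?T → r1=0x62
[6] flags=1010 CC?F → skip
[7] flags=1010 VS?F → skip
[8] flags=1000 → (cmp)
[9] flags=1000 MI?T → r2=0x10
[10] flags=1000 PL?F → skip

EXEC = [2,5,9]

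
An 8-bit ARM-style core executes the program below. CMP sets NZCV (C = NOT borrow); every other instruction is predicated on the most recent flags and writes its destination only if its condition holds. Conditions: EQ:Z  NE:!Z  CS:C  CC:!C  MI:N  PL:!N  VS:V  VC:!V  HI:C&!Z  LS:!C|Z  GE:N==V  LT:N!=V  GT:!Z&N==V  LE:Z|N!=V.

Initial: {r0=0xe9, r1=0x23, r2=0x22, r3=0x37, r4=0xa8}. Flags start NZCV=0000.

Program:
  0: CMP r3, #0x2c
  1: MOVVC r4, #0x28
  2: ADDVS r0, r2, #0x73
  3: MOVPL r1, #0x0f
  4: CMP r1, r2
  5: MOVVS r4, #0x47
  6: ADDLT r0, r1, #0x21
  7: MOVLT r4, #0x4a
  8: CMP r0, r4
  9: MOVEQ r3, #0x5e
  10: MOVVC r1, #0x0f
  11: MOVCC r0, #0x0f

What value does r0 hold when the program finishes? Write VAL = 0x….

VAL = 0x0f

[0] flags=0010 → (cmp)
[1] flags=0010 VC?T → r4=0x28
[2] flags=0010 VS?F → skip
[3] flags=0010 PL?T → r1=0x0f
[4] flags=1000 → (cmp)
[5] flags=1000 VS?F → skip
[6] flags=1000 LT?T → r0=0x30
[7] flags=1000 LT?T → r4=0x4a
[8] flags=1000 → (cmp)
[9] flags=1000 EQ?F → skip
[10] flags=1000 VC?T → r1=0x0f
[11] flags=1000 CC?T → r0=0x0f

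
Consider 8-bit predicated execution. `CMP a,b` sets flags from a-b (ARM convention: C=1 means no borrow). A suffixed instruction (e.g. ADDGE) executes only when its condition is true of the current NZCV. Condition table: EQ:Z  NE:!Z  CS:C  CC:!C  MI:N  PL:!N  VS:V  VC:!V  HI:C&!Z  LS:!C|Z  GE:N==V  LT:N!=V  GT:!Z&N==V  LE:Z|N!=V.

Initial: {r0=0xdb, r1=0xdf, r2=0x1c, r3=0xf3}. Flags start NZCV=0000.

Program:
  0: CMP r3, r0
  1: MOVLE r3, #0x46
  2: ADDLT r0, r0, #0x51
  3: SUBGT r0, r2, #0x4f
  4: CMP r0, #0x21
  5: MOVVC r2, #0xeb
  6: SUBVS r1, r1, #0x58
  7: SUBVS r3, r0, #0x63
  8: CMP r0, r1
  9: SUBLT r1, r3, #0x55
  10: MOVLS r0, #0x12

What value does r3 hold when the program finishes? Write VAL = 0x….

VAL = 0xf3

[0] flags=0010 → (cmp)
[1] flags=0010 LE?F → skip
[2] flags=0010 LT?F → skip
[3] flags=0010 GT?T → r0=0xcd
[4] flags=1010 → (cmp)
[5] flags=1010 VC?T → r2=0xeb
[6] flags=1010 VS?F → skip
[7] flags=1010 VS?F → skip
[8] flags=1000 → (cmp)
[9] flags=1000 LT?T → r1=0x9e
[10] flags=1000 LS?T → r0=0x12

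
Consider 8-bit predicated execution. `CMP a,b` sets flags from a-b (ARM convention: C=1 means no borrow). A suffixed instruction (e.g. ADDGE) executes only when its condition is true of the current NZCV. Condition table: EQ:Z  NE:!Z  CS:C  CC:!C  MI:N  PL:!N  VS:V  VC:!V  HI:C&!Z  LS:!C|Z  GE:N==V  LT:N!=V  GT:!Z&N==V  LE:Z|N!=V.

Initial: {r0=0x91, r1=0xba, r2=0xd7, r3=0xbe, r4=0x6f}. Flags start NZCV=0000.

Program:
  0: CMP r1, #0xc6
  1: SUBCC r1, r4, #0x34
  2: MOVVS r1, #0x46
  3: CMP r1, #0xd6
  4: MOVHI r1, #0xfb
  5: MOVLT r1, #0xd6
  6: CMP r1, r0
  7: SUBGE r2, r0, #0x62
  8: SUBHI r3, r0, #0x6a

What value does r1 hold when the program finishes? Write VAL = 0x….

0: ✓ CMP  NZCV=1000
1: ✓ SUBCC  r1←0x3b
2: · MOVVS
3: ✓ CMP  NZCV=0000
4: · MOVHI
5: · MOVLT
6: ✓ CMP  NZCV=1001
7: ✓ SUBGE  r2←0x2f
8: · SUBHI

VAL = 0x3b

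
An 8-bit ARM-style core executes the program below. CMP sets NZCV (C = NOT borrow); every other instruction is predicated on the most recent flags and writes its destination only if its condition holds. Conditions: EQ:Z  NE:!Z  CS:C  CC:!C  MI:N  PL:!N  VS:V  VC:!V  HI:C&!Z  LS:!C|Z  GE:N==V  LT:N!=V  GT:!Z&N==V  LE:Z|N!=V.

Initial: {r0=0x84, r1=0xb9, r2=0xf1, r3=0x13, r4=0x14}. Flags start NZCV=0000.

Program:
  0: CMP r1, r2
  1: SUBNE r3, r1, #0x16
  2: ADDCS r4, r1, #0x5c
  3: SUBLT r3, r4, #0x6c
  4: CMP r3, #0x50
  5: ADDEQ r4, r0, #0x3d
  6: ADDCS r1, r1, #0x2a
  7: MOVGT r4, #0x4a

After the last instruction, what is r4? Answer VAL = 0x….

0: ✓ CMP  NZCV=1000
1: ✓ SUBNE  r3←0xa3
2: · ADDCS
3: ✓ SUBLT  r3←0xa8
4: ✓ CMP  NZCV=0011
5: · ADDEQ
6: ✓ ADDCS  r1←0xe3
7: · MOVGT

VAL = 0x14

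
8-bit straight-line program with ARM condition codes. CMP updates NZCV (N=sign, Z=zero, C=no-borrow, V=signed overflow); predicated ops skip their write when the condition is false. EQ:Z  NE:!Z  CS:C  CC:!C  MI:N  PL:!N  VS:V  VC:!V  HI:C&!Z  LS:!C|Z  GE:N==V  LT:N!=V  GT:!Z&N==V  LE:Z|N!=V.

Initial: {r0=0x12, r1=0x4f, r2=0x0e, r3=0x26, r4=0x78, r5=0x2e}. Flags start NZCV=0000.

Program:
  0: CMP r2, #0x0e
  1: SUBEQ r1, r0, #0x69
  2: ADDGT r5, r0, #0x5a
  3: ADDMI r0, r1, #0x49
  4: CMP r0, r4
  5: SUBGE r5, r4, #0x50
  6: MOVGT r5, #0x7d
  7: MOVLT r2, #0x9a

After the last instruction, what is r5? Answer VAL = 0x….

0: ✓ CMP  NZCV=0110
1: ✓ SUBEQ  r1←0xa9
2: · ADDGT
3: · ADDMI
4: ✓ CMP  NZCV=1000
5: · SUBGE
6: · MOVGT
7: ✓ MOVLT  r2←0x9a

VAL = 0x2e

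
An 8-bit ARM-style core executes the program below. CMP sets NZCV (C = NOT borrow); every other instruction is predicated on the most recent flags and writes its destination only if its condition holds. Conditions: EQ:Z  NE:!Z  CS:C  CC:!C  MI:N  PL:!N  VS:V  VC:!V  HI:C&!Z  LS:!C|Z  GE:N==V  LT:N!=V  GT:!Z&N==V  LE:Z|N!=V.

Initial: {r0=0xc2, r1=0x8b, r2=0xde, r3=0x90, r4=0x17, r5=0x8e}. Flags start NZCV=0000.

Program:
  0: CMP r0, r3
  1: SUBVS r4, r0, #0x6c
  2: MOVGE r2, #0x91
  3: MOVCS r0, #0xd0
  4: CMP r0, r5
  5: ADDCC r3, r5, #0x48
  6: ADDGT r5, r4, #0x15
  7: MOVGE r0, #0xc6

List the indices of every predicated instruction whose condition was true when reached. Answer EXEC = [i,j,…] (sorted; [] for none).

EXEC = [2,3,6,7]

0: ✓ CMP  NZCV=0010
1: · SUBVS
2: ✓ MOVGE  r2←0x91
3: ✓ MOVCS  r0←0xd0
4: ✓ CMP  NZCV=0010
5: · ADDCC
6: ✓ ADDGT  r5←0x2c
7: ✓ MOVGE  r0←0xc6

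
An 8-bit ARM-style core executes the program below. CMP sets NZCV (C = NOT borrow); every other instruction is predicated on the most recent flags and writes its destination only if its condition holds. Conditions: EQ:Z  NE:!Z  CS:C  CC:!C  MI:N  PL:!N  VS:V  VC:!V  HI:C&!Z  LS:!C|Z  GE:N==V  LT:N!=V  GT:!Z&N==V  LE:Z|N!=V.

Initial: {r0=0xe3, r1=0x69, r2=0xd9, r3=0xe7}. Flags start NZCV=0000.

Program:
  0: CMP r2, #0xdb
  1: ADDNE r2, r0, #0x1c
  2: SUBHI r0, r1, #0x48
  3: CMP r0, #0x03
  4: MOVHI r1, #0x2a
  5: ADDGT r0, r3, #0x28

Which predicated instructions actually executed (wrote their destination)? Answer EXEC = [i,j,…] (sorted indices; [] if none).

0: ✓ CMP  NZCV=1000
1: ✓ ADDNE  r2←0xff
2: · SUBHI
3: ✓ CMP  NZCV=1010
4: ✓ MOVHI  r1←0x2a
5: · ADDGT

EXEC = [1,4]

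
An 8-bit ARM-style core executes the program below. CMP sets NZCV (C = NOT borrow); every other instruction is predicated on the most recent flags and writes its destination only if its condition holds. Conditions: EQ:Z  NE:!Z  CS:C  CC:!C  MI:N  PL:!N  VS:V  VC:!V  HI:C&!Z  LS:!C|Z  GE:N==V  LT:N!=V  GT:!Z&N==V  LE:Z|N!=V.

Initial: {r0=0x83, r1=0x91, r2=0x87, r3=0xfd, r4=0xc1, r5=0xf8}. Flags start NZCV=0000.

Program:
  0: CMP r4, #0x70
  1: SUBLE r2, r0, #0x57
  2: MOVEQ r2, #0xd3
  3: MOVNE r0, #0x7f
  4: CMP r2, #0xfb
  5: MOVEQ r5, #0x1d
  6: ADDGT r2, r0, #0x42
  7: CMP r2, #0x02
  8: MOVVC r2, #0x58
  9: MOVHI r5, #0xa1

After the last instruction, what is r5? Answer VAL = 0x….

0: ✓ CMP  NZCV=0011
1: ✓ SUBLE  r2←0x2c
2: · MOVEQ
3: ✓ MOVNE  r0←0x7f
4: ✓ CMP  NZCV=0000
5: · MOVEQ
6: ✓ ADDGT  r2←0xc1
7: ✓ CMP  NZCV=1010
8: ✓ MOVVC  r2←0x58
9: ✓ MOVHI  r5←0xa1

VAL = 0xa1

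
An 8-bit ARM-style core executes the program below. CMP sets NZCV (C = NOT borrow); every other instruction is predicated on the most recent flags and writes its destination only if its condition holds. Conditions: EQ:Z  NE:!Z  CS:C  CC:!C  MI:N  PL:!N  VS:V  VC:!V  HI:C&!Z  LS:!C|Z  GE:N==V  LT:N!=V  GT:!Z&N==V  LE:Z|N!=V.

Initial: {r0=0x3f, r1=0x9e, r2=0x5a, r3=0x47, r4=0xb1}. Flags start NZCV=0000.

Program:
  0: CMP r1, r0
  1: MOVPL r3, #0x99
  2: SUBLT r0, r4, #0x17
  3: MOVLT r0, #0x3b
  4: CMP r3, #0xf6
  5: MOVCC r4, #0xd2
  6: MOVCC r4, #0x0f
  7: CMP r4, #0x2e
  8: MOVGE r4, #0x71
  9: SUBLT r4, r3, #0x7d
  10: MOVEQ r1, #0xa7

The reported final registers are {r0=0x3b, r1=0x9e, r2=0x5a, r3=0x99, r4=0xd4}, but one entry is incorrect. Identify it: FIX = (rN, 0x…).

FIX = (r4, 0x1c)

[0] flags=0011 → (cmp)
[1] flags=0011 PL?T → r3=0x99
[2] flags=0011 LT?T → r0=0x9a
[3] flags=0011 LT?T → r0=0x3b
[4] flags=1000 → (cmp)
[5] flags=1000 CC?T → r4=0xd2
[6] flags=1000 CC?T → r4=0x0f
[7] flags=1000 → (cmp)
[8] flags=1000 GE?F → skip
[9] flags=1000 LT?T → r4=0x1c
[10] flags=1000 EQ?F → skip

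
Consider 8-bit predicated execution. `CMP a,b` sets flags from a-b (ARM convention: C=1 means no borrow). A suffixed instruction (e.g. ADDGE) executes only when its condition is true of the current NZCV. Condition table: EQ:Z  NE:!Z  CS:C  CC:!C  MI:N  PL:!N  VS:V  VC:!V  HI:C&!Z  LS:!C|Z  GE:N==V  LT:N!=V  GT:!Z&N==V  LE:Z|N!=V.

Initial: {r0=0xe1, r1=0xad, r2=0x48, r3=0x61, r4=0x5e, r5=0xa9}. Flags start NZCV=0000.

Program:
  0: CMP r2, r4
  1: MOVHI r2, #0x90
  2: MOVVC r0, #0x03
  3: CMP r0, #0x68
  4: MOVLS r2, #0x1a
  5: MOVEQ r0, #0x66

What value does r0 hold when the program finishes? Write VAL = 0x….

VAL = 0x03

0: ✓ CMP  NZCV=1000
1: · MOVHI
2: ✓ MOVVC  r0←0x03
3: ✓ CMP  NZCV=1000
4: ✓ MOVLS  r2←0x1a
5: · MOVEQ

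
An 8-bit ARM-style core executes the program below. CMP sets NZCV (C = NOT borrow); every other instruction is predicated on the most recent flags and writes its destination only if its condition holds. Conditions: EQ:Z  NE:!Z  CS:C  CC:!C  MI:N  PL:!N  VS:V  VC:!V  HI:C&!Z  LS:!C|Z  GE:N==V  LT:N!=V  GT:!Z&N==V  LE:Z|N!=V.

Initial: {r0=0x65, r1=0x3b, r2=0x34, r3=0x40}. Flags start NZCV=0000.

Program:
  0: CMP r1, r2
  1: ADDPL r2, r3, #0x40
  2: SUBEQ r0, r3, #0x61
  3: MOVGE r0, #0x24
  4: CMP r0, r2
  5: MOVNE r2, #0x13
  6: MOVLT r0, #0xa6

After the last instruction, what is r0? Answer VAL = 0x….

VAL = 0x24

0: ✓ CMP  NZCV=0010
1: ✓ ADDPL  r2←0x80
2: · SUBEQ
3: ✓ MOVGE  r0←0x24
4: ✓ CMP  NZCV=1001
5: ✓ MOVNE  r2←0x13
6: · MOVLT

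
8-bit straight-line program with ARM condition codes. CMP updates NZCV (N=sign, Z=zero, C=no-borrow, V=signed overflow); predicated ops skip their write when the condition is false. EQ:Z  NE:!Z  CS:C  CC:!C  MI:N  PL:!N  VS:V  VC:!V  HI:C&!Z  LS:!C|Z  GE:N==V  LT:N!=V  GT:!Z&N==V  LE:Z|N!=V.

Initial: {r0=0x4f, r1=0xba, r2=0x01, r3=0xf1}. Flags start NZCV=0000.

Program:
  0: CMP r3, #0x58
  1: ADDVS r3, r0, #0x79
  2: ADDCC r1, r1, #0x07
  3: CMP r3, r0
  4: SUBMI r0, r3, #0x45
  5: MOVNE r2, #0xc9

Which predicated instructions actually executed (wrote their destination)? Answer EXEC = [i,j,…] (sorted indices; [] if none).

EXEC = [4,5]

0: ✓ CMP  NZCV=1010
1: · ADDVS
2: · ADDCC
3: ✓ CMP  NZCV=1010
4: ✓ SUBMI  r0←0xac
5: ✓ MOVNE  r2←0xc9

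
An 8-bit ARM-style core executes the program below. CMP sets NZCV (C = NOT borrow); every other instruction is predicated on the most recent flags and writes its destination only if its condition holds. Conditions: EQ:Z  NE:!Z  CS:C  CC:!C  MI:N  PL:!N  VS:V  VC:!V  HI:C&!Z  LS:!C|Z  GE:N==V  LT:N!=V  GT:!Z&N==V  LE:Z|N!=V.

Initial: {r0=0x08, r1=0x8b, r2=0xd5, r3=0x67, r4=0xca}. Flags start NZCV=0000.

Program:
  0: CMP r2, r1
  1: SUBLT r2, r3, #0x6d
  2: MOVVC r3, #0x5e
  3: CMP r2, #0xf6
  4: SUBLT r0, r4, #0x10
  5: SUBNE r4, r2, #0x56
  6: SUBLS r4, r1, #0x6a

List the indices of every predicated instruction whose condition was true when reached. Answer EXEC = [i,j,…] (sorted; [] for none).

0: ✓ CMP  NZCV=0010
1: · SUBLT
2: ✓ MOVVC  r3←0x5e
3: ✓ CMP  NZCV=1000
4: ✓ SUBLT  r0←0xba
5: ✓ SUBNE  r4←0x7f
6: ✓ SUBLS  r4←0x21

EXEC = [2,4,5,6]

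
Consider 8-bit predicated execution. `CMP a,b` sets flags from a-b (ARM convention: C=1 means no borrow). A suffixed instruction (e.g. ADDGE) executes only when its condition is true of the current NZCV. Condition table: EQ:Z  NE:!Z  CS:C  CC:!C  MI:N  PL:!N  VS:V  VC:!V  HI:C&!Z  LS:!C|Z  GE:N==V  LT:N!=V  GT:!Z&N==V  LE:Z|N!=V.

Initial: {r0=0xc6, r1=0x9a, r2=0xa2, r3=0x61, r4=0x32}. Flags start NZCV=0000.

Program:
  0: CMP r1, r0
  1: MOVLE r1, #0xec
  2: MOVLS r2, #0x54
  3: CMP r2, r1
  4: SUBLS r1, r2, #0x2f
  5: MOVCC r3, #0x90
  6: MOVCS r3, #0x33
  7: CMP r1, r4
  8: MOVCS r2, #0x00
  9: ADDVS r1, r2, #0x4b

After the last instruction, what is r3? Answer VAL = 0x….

0: ✓ CMP  NZCV=1000
1: ✓ MOVLE  r1←0xec
2: ✓ MOVLS  r2←0x54
3: ✓ CMP  NZCV=0000
4: ✓ SUBLS  r1←0x25
5: ✓ MOVCC  r3←0x90
6: · MOVCS
7: ✓ CMP  NZCV=1000
8: · MOVCS
9: · ADDVS

VAL = 0x90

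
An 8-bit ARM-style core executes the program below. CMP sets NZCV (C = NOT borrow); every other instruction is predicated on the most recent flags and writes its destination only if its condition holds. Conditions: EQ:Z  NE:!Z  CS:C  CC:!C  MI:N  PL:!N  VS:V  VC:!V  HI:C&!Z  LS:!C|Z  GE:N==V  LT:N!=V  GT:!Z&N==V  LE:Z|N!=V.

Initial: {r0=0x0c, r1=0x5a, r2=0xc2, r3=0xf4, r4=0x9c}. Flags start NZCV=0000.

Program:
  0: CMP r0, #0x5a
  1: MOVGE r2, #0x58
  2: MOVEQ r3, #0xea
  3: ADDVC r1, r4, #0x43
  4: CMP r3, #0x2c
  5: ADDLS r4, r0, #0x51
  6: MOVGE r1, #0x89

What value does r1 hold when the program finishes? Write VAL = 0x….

VAL = 0xdf

0: ✓ CMP  NZCV=1000
1: · MOVGE
2: · MOVEQ
3: ✓ ADDVC  r1←0xdf
4: ✓ CMP  NZCV=1010
5: · ADDLS
6: · MOVGE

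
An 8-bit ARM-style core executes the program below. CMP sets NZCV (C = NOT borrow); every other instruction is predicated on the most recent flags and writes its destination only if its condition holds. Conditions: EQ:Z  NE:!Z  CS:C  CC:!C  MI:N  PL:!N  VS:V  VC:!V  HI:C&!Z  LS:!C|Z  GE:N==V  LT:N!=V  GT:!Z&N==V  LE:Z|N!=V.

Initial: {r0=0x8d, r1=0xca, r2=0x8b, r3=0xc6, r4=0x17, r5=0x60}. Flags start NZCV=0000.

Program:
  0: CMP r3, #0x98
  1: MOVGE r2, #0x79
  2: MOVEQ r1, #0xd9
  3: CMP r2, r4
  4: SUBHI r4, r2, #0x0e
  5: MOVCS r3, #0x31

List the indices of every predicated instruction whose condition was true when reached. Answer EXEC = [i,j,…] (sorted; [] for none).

EXEC = [1,4,5]

0: ✓ CMP  NZCV=0010
1: ✓ MOVGE  r2←0x79
2: · MOVEQ
3: ✓ CMP  NZCV=0010
4: ✓ SUBHI  r4←0x6b
5: ✓ MOVCS  r3←0x31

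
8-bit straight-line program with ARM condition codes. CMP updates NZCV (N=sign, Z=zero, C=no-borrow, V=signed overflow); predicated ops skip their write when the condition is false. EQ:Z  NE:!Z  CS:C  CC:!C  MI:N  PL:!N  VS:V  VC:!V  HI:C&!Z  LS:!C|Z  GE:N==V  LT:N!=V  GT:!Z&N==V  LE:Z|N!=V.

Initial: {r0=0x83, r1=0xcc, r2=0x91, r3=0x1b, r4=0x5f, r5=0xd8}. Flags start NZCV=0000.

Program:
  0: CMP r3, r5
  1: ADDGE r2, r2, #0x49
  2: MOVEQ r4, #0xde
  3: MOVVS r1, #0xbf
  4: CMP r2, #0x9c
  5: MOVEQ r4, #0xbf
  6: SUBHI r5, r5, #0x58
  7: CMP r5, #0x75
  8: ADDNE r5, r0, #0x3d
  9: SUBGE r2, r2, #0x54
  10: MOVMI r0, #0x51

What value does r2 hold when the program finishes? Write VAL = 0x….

VAL = 0xda

[0] flags=0000 → (cmp)
[1] flags=0000 GE?T → r2=0xda
[2] flags=0000 EQ?F → skip
[3] flags=0000 VS?F → skip
[4] flags=0010 → (cmp)
[5] flags=0010 EQ?F → skip
[6] flags=0010 HI?T → r5=0x80
[7] flags=0011 → (cmp)
[8] flags=0011 NE?T → r5=0xc0
[9] flags=0011 GE?F → skip
[10] flags=0011 MI?F → skip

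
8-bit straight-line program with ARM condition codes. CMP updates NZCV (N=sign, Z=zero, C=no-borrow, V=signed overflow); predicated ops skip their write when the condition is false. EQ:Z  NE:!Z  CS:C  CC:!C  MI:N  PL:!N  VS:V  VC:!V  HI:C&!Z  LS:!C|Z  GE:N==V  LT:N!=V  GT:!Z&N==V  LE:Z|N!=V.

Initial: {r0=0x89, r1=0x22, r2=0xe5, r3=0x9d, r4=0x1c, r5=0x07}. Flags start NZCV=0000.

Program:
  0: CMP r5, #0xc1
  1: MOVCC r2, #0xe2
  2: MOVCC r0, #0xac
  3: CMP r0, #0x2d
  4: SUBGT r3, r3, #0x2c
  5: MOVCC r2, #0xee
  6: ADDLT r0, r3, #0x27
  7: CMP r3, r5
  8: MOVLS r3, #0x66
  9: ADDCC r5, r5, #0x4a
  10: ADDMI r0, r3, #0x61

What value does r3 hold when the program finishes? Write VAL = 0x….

[0] flags=0000 → (cmp)
[1] flags=0000 CC?T → r2=0xe2
[2] flags=0000 CC?T → r0=0xac
[3] flags=0011 → (cmp)
[4] flags=0011 GT?F → skip
[5] flags=0011 CC?F → skip
[6] flags=0011 LT?T → r0=0xc4
[7] flags=1010 → (cmp)
[8] flags=1010 LS?F → skip
[9] flags=1010 CC?F → skip
[10] flags=1010 MI?T → r0=0xfe

VAL = 0x9d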